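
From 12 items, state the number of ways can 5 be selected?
792

Explanation: C(12,5) = 12! / (5! × (12-5)!)
         = 12! / (5! × 7!)
         = 792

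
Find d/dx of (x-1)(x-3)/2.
(2x - 4)/2

d/dx[(x-1)(x-3)] = (x-3) + (x-1) = 2x - 4. Dividing by 2 gives (2x - 4)/2.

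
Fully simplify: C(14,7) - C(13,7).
1,716

Reasoning: C(14,7) - C(13,7) = C(13,6) = 1,716.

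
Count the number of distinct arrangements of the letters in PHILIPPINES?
1,108,800

Reasoning: Word has 11 letters (P=3, H=1, I=3, L=1, N=1, E=1, S=1). Arrangements: 11!/Π(k!) = 1,108,800.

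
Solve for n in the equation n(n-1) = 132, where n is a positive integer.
12

Solution: n² − n − 132 = 0, so n = (1 ± √(1 + 4·132))/2 = (1 ± √529)/2 = (1 ± 23)/2, i.e. n = 12 or n = -11. Taking the positive root, n = 12 (check: 12×11 = 132).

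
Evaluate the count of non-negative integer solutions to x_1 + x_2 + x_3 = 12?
C(12+3-1, 3-1) = 91.
Final answer: 91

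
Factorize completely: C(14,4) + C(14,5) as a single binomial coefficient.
C(15,5)

Working:
By Pascal's identity: C(14,4) + C(14,5) = C(15,5) = 3,003.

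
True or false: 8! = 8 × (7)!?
By definition n! = n × (n-1)!, so 8! = 8 × 7!.
Final answer: True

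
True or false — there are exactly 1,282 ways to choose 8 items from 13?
C(13,8) = 1,287 ≠ 1282.

Answer: False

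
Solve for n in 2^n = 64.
6

Solution: 2^6 = 64, so n = 6.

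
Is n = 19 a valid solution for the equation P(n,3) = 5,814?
Yes

P(19,3) = 19·18·17 = 5,814, which equals 5,814.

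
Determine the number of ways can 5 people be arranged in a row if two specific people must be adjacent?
48

Explanation: Treat pair as unit: (5-1)! arrangements × 2 internal orders = 48.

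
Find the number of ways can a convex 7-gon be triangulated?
42

Solution: Using the Catalan number formula: C_n = C(2n, n) / (n+1)
C_5 = C(10, 5) / (5+1)
     = 252 / 6
     = 42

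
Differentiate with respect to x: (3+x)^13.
13(3+x)^12

Reasoning: Using the power rule: d/dx (3+x)^13 = 13(3+x)^{12}.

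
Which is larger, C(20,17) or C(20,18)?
C(20,17)
C(20,17)=1,140, C(20,18)=190.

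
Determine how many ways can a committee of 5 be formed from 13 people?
1,287

Explanation: C(13,5) = 13! / (5! × (13-5)!)
         = 13! / (5! × 8!)
         = 1,287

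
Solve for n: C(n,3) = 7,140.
36

Explanation: C(n,3) = n(n−1)(n−2)/3! is increasing in n, and n(n−1)(n−2) = 3!·7,140 = 42,840 ≈ (n−1)^3 gives n ≈ 36.0. Check: C(34,3) = 5,984, C(35,3) = 6,545, C(36,3) = 7,140 ✓. So n = 36.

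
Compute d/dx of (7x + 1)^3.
21(7x + 1)^2

Chain rule: 3(7x+1)^{2} × 7 = 21(7x+1)^{2}.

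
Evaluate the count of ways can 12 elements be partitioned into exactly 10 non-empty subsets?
1,705

Working:
This equals S(12,10), the Stirling number of the 2nd kind.
Using the Stirling recurrence: S(n,k) = k·S(n-1,k) + S(n-1,k-1)
S(12,10) = 10·S(11,10) + S(11,9)
         = 10·55 + 1155
         = 550 + 1155
         = 1,705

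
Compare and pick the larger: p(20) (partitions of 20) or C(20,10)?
C(20,10)

Pentagonal recurrence p(n) = p(n−1) + p(n−2) − p(n−5) − p(n−7) + …: p(20) = p(19) + p(18) − p(15) − p(13) + p(8) + p(5) = 490 + 385 − 176 − 101 + 22 + 7 = 627; C(20,10) = 184,756.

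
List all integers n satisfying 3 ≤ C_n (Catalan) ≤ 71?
C_2=2; C_3=5; C_4=14; C_5=42; C_6=132. So valid n = 3, 4, 5.
Final answer: 3, 4, 5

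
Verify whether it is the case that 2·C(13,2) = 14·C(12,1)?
False
Absorption identity k·C(n,k) = n·C(n-1,k-1). LHS = 2·78 = 156; RHS = 14·12 = 168.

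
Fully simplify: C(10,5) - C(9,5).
126
C(10,5) - C(9,5) = C(9,4) = 126.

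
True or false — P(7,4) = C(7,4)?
P(7,4) = 840 but C(7,4) = 35; they differ by a factor of 4! = 24, so the statement does not hold.
Final answer: False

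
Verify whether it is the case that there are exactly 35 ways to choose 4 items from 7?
True

C(7,4) = 35.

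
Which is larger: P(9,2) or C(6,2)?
P(9,2)

Explanation: P(9,2)=72, C(6,2)=15.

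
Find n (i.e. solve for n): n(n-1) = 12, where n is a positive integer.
n² − n − 12 = 0, so n = (1 ± √(1 + 4·12))/2 = (1 ± √49)/2 = (1 ± 7)/2, i.e. n = 4 or n = -3. Taking the positive root, n = 4 (check: 4×3 = 12).

Answer: 4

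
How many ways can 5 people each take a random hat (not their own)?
44

Explanation: Using D(n) = (n-1)[D(n-1) + D(n-2)]:
D(5) = (5-1) × [D(4) + D(3)]
      = 4 × [9 + 2]
      = 4 × 11
      = 44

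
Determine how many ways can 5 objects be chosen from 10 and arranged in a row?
30,240

Reasoning: P(10,5) = 10!/(10-5)! = 30,240.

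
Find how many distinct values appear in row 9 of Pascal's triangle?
5

Reasoning: Row 9 has entries C(9,0)..C(9,9); by symmetry C(9,k)=C(9,9-k), giving 5 distinct values.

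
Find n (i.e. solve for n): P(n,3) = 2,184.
14

Reasoning: P(n,3) = n(n−1)(n−2) is increasing in n; n(n−1)(n−2) ≈ (n−1)^3 = 2,184 gives n ≈ 14.0. Check: P(12,3) = 1,320, P(13,3) = 1,716, P(14,3) = 2,184 ✓. So n = 14.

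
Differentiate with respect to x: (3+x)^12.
12(3+x)^11

Reasoning: Using the power rule: d/dx (3+x)^12 = 12(3+x)^{11}.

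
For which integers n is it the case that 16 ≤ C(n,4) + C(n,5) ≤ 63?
C(5,4)+C(5,5)=6; C(6,4)+C(6,5)=21; C(7,4)+C(7,5)=56; C(8,4)+C(8,5)=126. So valid n = 6, 7.

Answer: 6, 7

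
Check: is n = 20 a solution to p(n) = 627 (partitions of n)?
Yes
Pentagonal recurrence p(n) = p(n−1) + p(n−2) − p(n−5) − p(n−7) + …: p(20) = p(19) + p(18) − p(15) − p(13) + p(8) + p(5) = 490 + 385 − 176 − 101 + 22 + 7 = 627, which equals 627.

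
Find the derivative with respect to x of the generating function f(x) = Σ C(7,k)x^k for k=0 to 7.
Term-by-term differentiation gives Σ k·C(7,k)x^{k-1} for k=1 to 7.

Answer: Σ k·C(7,k)x^(k-1) for k=1 to 7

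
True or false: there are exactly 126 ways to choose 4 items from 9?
True
C(9,4) = 126.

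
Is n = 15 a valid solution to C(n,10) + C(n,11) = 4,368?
C(15,10) + C(15,11) = 3,003 + 1,365 = 4,368, which equals 4,368.

Answer: Yes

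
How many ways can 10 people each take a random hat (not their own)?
Using D(n) = (n-1)[D(n-1) + D(n-2)]:
D(10) = (10-1) × [D(9) + D(8)]
      = 9 × [133496 + 14833]
      = 9 × 148329
      = 1,334,961

Answer: 1,334,961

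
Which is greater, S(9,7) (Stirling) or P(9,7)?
S(9,7) = 7·S(8,7) + S(8,6) = 7·28 + 266 = 462; P(9,7) = 181,440.

Answer: P(9,7)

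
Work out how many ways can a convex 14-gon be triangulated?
208,012

Solution: Using the Catalan number formula: C_n = C(2n, n) / (n+1)
C_12 = C(24, 12) / (12+1)
     = 2704156 / 13
     = 208,012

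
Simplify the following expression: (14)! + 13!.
(14)! + 13! = (14)·13! + 13! = (14+1)·13! = 15·13! = 93,405,312,000.
Final answer: 93,405,312,000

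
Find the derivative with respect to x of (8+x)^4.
4(8+x)^3

Reasoning: Using the power rule: d/dx (8+x)^4 = 4(8+x)^{3}.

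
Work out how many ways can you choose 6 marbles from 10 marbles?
210

Working:
C(10,6) = 10! / (6! × (10-6)!)
         = 10! / (6! × 4!)
         = 210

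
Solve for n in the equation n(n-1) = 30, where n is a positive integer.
6

Solution: n² − n − 30 = 0, so n = (1 ± √(1 + 4·30))/2 = (1 ± √121)/2 = (1 ± 11)/2, i.e. n = 6 or n = -5. Taking the positive root, n = 6 (check: 6×5 = 30).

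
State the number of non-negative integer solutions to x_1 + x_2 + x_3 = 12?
91
C(12+3-1, 3-1) = 91.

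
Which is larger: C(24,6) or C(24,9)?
C(24,9)

Working:
C(24,6)=134,596, C(24,9)=1,307,504.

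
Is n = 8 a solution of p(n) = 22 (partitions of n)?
Yes

Working:
Pentagonal recurrence p(n) = p(n−1) + p(n−2) − p(n−5) − p(n−7) + …: p(8) = p(7) + p(6) − p(3) − p(1) = 15 + 11 − 3 − 1 = 22, which equals 22.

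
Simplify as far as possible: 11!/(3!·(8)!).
165

Solution: This is C(11,3) = 165.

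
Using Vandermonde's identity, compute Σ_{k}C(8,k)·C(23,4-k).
31,465

= C(8+23,4) = C(31,4) = 31,465.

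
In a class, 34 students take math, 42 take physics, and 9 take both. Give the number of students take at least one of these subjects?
67

|A∪B| = |A|+|B|-|A∩B| = 34+42-9 = 67.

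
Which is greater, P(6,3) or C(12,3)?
C(12,3)

Solution: P(6,3)=120, C(12,3)=220.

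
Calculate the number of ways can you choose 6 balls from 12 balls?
924

Solution: C(12,6) = 12! / (6! × (12-6)!)
         = 12! / (6! × 6!)
         = 924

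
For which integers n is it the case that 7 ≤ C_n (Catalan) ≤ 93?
4, 5

Reasoning: C_3=5; C_4=14; C_5=42; C_6=132. So valid n = 4, 5.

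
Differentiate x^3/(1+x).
Quotient rule: [3x^{2}(1+x) - x^3]/(1+x)².
Final answer: (3x^2(1+x) - x^3)/(1+x)²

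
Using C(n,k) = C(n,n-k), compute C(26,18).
1,562,275

Working:
C(26,18) = C(26,8) = 1,562,275.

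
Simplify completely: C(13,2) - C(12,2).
12

Reasoning: C(13,2) - C(12,2) = C(12,1) = 12.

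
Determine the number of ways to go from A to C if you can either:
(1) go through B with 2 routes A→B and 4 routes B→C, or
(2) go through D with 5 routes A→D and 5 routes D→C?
33
Route via B: 2×4=8. Route via D: 5×5=25. Total: 33.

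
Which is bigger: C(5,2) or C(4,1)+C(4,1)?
C(5,2)=10; C(4,1)+C(4,1)=4+4=8.

Answer: C(5,2)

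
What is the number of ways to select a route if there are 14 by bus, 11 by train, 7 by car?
By the addition principle: 14 + 11 + 7 = 32.
Final answer: 32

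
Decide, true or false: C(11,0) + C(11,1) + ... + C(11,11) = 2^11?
Binomial theorem with x = y = 1: Σ C(11,i) = (1+1)^11 = 2^11 = 2,048. The statement holds.

Answer: True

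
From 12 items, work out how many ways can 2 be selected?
C(12,2) = 12! / (2! × (12-2)!)
         = 12! / (2! × 10!)
         = 66
Final answer: 66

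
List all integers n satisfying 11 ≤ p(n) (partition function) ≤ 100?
6, 7, 8, 9, 10, 11, 12

Solution: Tabulating p(n) via p(n) = p(n−1) + p(n−2) − p(n−5) − p(n−7) + …: p(5)=7; p(6)=11; p(7)=15; p(8)=22; p(9)=30; p(10)=42; p(11)=56; p(12)=77; p(13)=101. So valid n = 6, 7, 8, 9, 10, 11, 12.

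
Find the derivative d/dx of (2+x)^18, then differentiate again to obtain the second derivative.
306(2+x)^16

Explanation: First derivative: 18(2+x)^{17}. Second derivative: 18·17·(2+x)^{16} = 306(2+x)^{16}.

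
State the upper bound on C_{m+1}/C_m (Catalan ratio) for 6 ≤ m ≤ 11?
46/13

Reasoning: C_{m+1}/C_m = 2(2m+1)/(m+2), which increases with m. Maximum at m = 11: 2·23/13 = 46/13.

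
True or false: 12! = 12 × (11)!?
True

Solution: By definition n! = n × (n-1)!, so 12! = 12 × 11!.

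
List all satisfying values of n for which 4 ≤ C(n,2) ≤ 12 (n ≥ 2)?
4, 5

Solution: C(3,2)=3; C(4,2)=6; C(5,2)=10; C(6,2)=15. So valid n = 4, 5.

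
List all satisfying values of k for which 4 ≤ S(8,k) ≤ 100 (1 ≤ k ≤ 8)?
S(8,1)=1; S(8,2)=127; S(8,3)=966; S(8,4)=1,701; S(8,5)=1,050; S(8,6)=266; S(8,7)=28; S(8,8)=1. So valid k = 7.

Answer: 7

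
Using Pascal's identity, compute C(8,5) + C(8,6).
84

Working:
C(8,5) + C(8,6) = C(9,6) = 84.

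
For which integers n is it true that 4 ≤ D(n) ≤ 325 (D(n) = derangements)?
Using D(n) = (n−1)[D(n−1) + D(n−2)] with D(1)=0, D(2)=1: D(3)=2; D(4)=9; D(5)=44; D(6)=265; D(7)=1,854. So valid n = 4, 5, 6.
Final answer: 4, 5, 6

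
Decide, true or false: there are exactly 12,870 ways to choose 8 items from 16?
True

Solution: C(16,8) = 12,870.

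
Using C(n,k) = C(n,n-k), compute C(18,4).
3,060

Solution: C(18,4) = C(18,14) = 3,060.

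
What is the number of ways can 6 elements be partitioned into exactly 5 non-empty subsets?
15

Explanation: This equals S(6,5), the Stirling number of the 2nd kind.
Using the Stirling recurrence: S(n,k) = k·S(n-1,k) + S(n-1,k-1)
S(6,5) = 5·S(5,5) + S(5,4)
         = 5·1 + 10
         = 5 + 10
         = 15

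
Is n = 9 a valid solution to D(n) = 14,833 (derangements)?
No
D(9) = (9-1)·[D(8) + D(7)] = 8·[14,833 + 1,854] = 133,496, which does not equal 14,833.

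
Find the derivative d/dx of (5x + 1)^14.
Chain rule: 14(5x+1)^{13} × 5 = 70(5x+1)^{13}.

Answer: 70(5x + 1)^13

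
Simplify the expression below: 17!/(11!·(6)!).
12,376

Working:
This is C(17,11) = 12,376.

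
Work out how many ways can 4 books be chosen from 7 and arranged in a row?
840

Working:
P(7,4) = 7!/(7-4)! = 840.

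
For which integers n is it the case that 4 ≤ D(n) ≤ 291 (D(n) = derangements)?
4, 5, 6

Explanation: Using D(n) = (n−1)[D(n−1) + D(n−2)] with D(1)=0, D(2)=1: D(3)=2; D(4)=9; D(5)=44; D(6)=265; D(7)=1,854. So valid n = 4, 5, 6.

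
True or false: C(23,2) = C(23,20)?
False

Working:
C(23,2) = 253 but C(23,20) = 1,771; symmetry gives C(23,2) = C(23,21), not C(23,20).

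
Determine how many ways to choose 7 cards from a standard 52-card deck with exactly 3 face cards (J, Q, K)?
12 face cards and 40 non-face cards: C(12,3) × C(40,4) = 220 × 91,390 = 20,105,800.
Final answer: 20,105,800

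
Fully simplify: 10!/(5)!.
This equals 10×9×...×6 = 30,240.

Answer: 30,240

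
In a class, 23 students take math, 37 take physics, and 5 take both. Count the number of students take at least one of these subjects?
55

Reasoning: |A∪B| = |A|+|B|-|A∩B| = 23+37-5 = 55.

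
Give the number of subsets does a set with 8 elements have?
256

Explanation: Each element can be included or excluded: 2^8 = 256.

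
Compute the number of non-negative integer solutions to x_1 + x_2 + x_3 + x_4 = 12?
455

C(12+4-1, 4-1) = 455.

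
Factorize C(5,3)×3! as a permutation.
C(5,3)×3! = [5!/(3!(2)!)]×3! = 5!/(2)! = P(5,3) = 60.
Final answer: P(5,3)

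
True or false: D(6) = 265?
Derangements of 6 elements: D(6) = (6-1)·[D(5) + D(4)] = 5·[44 + 9] = 265.

Answer: True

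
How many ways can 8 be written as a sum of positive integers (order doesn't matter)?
22

Working:
Pentagonal recurrence p(n) = p(n−1) + p(n−2) − p(n−5) − p(n−7) + …: p(8) = p(7) + p(6) − p(3) − p(1) = 15 + 11 − 3 − 1 = 22.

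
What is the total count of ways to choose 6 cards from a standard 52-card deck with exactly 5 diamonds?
13 diamonds and 39 non-diamonds: C(13,5) × C(39,1) = 1287 × 39 = 50,193.

Answer: 50,193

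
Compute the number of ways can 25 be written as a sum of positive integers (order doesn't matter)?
1,958

Pentagonal recurrence p(n) = p(n−1) + p(n−2) − p(n−5) − p(n−7) + …: p(25) = p(24) + p(23) − p(20) − p(18) + p(13) + p(10) − p(3) = 1,575 + 1,255 − 627 − 385 + 101 + 42 − 3 = 1,958.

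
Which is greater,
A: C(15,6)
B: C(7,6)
A

Working:
A=C(15,6)=5,005, B=C(7,6)=7.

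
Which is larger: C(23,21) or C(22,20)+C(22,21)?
Equal
By Pascal's identity: C(23,21) = C(22,20)+C(22,21) = 253. Equal.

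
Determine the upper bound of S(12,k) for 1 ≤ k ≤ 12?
1,379,400
Row S(12,k) for k = 1..12 (via S(n,k) = k·S(n−1,k) + S(n−1,k−1)): 1, 2,047, 86,526, 611,501, 1,379,400, 1,323,652, 627,396, 159,027, 22,275, 1,705, 66, 1. The row is unimodal; maximum at k = 5: 1,379,400.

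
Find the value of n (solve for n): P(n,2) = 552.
24

Explanation: P(n,2) = n(n−1) is increasing in n; n(n−1) ≈ (n−0.5)^2 = 552 gives n ≈ 24.0. Check: P(22,2) = 462, P(23,2) = 506, P(24,2) = 552 ✓. So n = 24.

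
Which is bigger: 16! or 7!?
16!

Reasoning: 16!=20,922,789,888,000, 7!=5,040. 16! > 7!.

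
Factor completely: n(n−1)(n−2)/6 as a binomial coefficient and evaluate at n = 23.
n(n−1)(n−2)/6 = n!/(3!(n−3)!) = C(n,3). At n = 23: C(23,3) = 1,771.

Answer: C(n,3); C(23,3) = 1,771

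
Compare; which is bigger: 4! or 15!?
15!

Working:
4!=24, 15!=1,307,674,368,000. 15! > 4!.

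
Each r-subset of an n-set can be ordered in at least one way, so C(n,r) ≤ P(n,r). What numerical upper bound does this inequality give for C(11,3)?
P(11,3) = 11·10·9 = 990, so C(11,3) ≤ 990. (The bound is loose by a factor of 3! = 6: C(11,3) = 990/6 = 165.)

Answer: 990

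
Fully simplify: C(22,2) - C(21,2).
21

Reasoning: C(22,2) - C(21,2) = C(21,1) = 21.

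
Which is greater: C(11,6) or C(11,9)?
C(11,6)
C(11,6)=462, C(11,9)=55.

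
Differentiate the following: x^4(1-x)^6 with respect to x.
4x^3(1-x)^6 - 6x^4(1-x)^5

Explanation: Product rule: 4x^{3}(1-x)^{6} + x^4·(-6)(1-x)^{5}.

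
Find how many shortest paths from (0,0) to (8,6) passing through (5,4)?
1,260

Reasoning: To (5,4): C(9,5)=126. From there: C(5,3)=10. Total: 1,260.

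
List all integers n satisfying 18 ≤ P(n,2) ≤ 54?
P(4,2)=12; P(5,2)=20; P(6,2)=30; P(7,2)=42; P(8,2)=56. So valid n = 5, 6, 7.
Final answer: 5, 6, 7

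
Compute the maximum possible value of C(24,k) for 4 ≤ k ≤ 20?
2,704,156

Working:
C(24,k) is maximised at the centre of the row: C(24,12) = 2,704,156.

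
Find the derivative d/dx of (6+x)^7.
7(6+x)^6

Working:
Using the power rule: d/dx (6+x)^7 = 7(6+x)^{6}.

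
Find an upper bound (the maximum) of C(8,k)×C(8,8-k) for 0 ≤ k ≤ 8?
C(8,k)·C(8,8-k) = C(8,k)², maximised at the centre k = 4: C(8,4)² = 4,900.
Final answer: 4,900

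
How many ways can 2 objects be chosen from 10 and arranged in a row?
90

Explanation: P(10,2) = 10!/(10-2)! = 90.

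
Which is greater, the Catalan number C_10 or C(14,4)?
C_10

Explanation: C_10 = C(20,10)/(10+1) = 184,756/11 = 16,796; C(14,4) = 1,001.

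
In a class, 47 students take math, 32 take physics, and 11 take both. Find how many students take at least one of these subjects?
68

|A∪B| = |A|+|B|-|A∩B| = 47+32-11 = 68.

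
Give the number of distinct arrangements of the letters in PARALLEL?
3,360
Word has 8 letters (P=1, A=2, R=1, L=3, E=1). Arrangements: 8!/Π(k!) = 3,360.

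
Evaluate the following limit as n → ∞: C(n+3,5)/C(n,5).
1

Working:
Both numerator and denominator grow as n^5/5! for large n, so the ratio → 1.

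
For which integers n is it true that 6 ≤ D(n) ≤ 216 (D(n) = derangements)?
Using D(n) = (n−1)[D(n−1) + D(n−2)] with D(1)=0, D(2)=1: D(3)=2; D(4)=9; D(5)=44; D(6)=265. So valid n = 4, 5.
Final answer: 4, 5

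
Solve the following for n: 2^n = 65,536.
16

65,536 = 1,024 × 64 = 2^10 × 2^6 = 2^16, so n = 16.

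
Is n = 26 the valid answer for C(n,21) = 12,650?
No

Solution: C(26,21) = 26·25·24·23·22·21·20·19·18·17·16·15·14·13·12·11·10·9·8·7·6/21! = 3,360,762,176,055,046,963,200,000/51,090,942,171,709,440,000 = 65,780, which does not equal 12,650.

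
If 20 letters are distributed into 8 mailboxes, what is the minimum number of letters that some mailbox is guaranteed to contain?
3

Working:
Pigeonhole: ⌈20/8⌉ = 3.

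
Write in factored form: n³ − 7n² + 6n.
n³ − 7n² + 6n = n(n² − 7n + 6) = n(n − 1)(n − 6).
Final answer: n(n − 1)(n − 6)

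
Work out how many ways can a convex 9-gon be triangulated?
429
Using the Catalan number formula: C_n = C(2n, n) / (n+1)
C_7 = C(14, 7) / (7+1)
     = 3432 / 8
     = 429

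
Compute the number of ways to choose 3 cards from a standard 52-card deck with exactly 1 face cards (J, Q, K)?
9,360
12 face cards and 40 non-face cards: C(12,1) × C(40,2) = 12 × 780 = 9,360.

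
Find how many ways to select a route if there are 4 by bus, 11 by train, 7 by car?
22

By the addition principle: 4 + 11 + 7 = 22.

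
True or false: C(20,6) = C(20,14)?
True

C(20,6) = C(20,20-6) by the symmetry property; both equal 38,760.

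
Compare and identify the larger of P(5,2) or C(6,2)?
P(5,2)

P(5,2)=20, C(6,2)=15.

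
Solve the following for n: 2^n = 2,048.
2,048 = 1,024 × 2 = 2^10 × 2^1 = 2^11, so n = 11.

Answer: 11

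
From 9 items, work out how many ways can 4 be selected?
126
C(9,4) = 9! / (4! × (9-4)!)
         = 9! / (4! × 5!)
         = 126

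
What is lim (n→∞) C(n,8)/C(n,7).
∞

Explanation: C(n,8)/C(n,7) = (n-7)/8 → ∞ as n → ∞.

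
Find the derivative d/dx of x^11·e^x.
Product rule: d/dx[x^11]·e^x + x^11·d/dx[e^x] = 11x^{10}e^x + x^11e^x.
Final answer: (11x^10 + x^11)e^x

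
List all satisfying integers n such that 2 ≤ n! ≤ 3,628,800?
2, 3, 4, 5, 6, 7, 8, 9, 10

n! is strictly increasing; 2! = 2 and 10! = 3,628,800, so valid n = 2, 3, 4, 5, 6, 7, 8, 9, 10.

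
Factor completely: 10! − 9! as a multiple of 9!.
9 × 9! = 3,265,920
10! − 9! = 10·9! − 9! = (10 − 1)·9! = 9 × 9! = 3,265,920.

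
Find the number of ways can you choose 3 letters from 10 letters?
120

Reasoning: C(10,3) = 10! / (3! × (10-3)!)
         = 10! / (3! × 7!)
         = 120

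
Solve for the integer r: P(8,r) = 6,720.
P(8,r) = 8·7·…·(8−r+1), a product of r factors. Multiplying down from 8: 8 = 8; 8·7 = 56; 8·7·6 = 336; 8·7·6·5 = 1,680; 8·7·6·5·4 = 6,720 ✓ (5 factors). So r = 5.
Final answer: 5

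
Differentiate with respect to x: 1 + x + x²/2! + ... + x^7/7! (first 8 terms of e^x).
Differentiating term by term gives the first 7 terms of e^x.
Final answer: 1 + x + x²/2! + ... + x^6/6!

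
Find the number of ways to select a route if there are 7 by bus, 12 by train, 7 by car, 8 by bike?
34

Reasoning: By the addition principle: 7 + 12 + 7 + 8 = 34.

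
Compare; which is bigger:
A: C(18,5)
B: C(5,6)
A
A=C(18,5)=8,568, B=C(5,6)=0.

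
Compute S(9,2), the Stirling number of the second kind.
Using the Stirling recurrence: S(n,k) = k·S(n-1,k) + S(n-1,k-1)
S(9,2) = 2·S(8,2) + S(8,1)
         = 2·127 + 1
         = 254 + 1
         = 255

Answer: 255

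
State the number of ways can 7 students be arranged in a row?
5,040

Explanation: Arrangements of 7 distinct objects: 7! = 5,040.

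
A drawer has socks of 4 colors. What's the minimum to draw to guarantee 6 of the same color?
21

Working:
Worst case: 5 of each = 20. One more: 21.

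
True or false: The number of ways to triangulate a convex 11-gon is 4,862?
Triangulations of a convex 11-gon are counted by the Catalan number C_9: C_9 = C(18,9)/(9+1) = 48,620/10 = 4,862.

Answer: True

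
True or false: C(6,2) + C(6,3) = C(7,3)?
Pascal's identity C(n,k) + C(n,k+1) = C(n+1,k+1): 15 + 20 = 35 = C(7,3).
Final answer: True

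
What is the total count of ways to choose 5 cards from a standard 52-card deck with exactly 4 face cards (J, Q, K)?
19,800

12 face cards and 40 non-face cards: C(12,4) × C(40,1) = 495 × 40 = 19,800.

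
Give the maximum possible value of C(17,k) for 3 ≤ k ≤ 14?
24,310

Solution: C(17,k) is maximised at the centre of the row: C(17,8) = 24,310.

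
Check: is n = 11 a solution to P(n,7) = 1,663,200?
Yes

P(11,7) = 11·10·9·8·7·6·5 = 1,663,200, which equals 1,663,200.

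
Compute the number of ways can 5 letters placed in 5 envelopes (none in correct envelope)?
Using D(n) = (n-1)[D(n-1) + D(n-2)]:
D(5) = (5-1) × [D(4) + D(3)]
      = 4 × [9 + 2]
      = 4 × 11
      = 44
Final answer: 44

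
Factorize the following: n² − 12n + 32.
(n − 4)(n − 8)

Solution: Seek roots whose sum is 12 and product is 32: (4, 8). So n² − 12n + 32 = (n − 4)(n − 8).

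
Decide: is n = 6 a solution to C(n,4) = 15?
Yes

Solution: C(6,4) = 6·5·4·3/4! = 360/24 = 15, which equals 15.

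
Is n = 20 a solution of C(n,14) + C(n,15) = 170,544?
No

Explanation: C(20,14) + C(20,15) = 38,760 + 15,504 = 54,264, which does not equal 170,544.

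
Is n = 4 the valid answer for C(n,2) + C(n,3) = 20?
C(4,2) + C(4,3) = 6 + 4 = 10, which does not equal 20.
Final answer: No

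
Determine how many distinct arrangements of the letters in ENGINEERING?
277,200

Reasoning: Word has 11 letters (E=3, N=3, G=2, I=2, R=1). Arrangements: 11!/Π(k!) = 277,200.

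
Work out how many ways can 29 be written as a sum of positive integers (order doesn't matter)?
4,565

Pentagonal recurrence p(n) = p(n−1) + p(n−2) − p(n−5) − p(n−7) + …: p(29) = p(28) + p(27) − p(24) − p(22) + p(17) + p(14) − p(7) − p(3) = 3,718 + 3,010 − 1,575 − 1,002 + 297 + 135 − 15 − 3 = 4,565.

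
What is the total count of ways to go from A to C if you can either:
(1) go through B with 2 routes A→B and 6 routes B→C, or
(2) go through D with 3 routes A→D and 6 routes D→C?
30

Solution: Route via B: 2×6=12. Route via D: 3×6=18. Total: 30.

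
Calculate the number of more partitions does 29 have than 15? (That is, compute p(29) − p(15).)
4,389

Pentagonal recurrence p(n) = p(n−1) + p(n−2) − p(n−5) − p(n−7) + …: p(29) = p(28) + p(27) − p(24) − p(22) + p(17) + p(14) − p(7) − p(3) = 3,718 + 3,010 − 1,575 − 1,002 + 297 + 135 − 15 − 3 = 4,565.
p(15) = p(14) + p(13) − p(10) − p(8) + p(3) + p(0) = 135 + 101 − 42 − 22 + 3 + 1 = 176.
Difference = 4,565 − 176 = 4,389.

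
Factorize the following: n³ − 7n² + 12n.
n³ − 7n² + 12n = n(n² − 7n + 12) = n(n − 3)(n − 4).

Answer: n(n − 3)(n − 4)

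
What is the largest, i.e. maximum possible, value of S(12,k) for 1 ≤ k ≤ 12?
Row S(12,k) for k = 1..12 (via S(n,k) = k·S(n−1,k) + S(n−1,k−1)): 1, 2,047, 86,526, 611,501, 1,379,400, 1,323,652, 627,396, 159,027, 22,275, 1,705, 66, 1. The row is unimodal; maximum at k = 5: 1,379,400.

Answer: 1,379,400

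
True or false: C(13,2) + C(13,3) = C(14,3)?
True
Pascal's identity C(n,k) + C(n,k+1) = C(n+1,k+1): 78 + 286 = 364 = C(14,3).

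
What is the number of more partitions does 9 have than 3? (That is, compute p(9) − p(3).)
27

Working:
Pentagonal recurrence p(n) = p(n−1) + p(n−2) − p(n−5) − p(n−7) + …: p(9) = p(8) + p(7) − p(4) − p(2) = 22 + 15 − 5 − 2 = 30.
p(3) = p(2) + p(1) = 2 + 1 = 3.
Difference = 30 − 3 = 27.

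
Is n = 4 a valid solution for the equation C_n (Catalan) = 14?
C_4 = C(8,4)/(4+1) = 70/5 = 14, which equals 14.
Final answer: Yes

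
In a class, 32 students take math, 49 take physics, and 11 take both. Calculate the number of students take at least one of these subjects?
70

|A∪B| = |A|+|B|-|A∩B| = 32+49-11 = 70.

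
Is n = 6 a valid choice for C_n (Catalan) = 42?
No

Reasoning: C_6 = C(12,6)/(6+1) = 924/7 = 132, which does not equal 42.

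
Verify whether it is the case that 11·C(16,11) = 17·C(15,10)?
False

Solution: Absorption identity k·C(n,k) = n·C(n-1,k-1). LHS = 11·4368 = 48,048; RHS = 17·3003 = 51,051.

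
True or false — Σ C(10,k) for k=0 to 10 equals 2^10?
True

Explanation: Binomial theorem: Σ C(10,k) = (1+1)^10 = 2^10 = 1,024; RHS 2^10 = 1,024.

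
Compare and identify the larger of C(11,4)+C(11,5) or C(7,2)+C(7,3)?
C(11,4)+C(11,5)

Solution: First=792, Second=56.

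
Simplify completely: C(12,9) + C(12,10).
286

Working:
By Pascal's identity: C(13,10) = 286.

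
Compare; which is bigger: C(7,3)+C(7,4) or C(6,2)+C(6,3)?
C(7,3)+C(7,4)
First=70, Second=35.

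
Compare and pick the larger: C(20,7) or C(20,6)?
C(20,7)

C(20,7)=77,520, C(20,6)=38,760.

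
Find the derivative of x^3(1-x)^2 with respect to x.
3x^2(1-x)^2 - 2x^3(1-x)^1

Product rule: 3x^{2}(1-x)^{2} + x^3·(-2)(1-x)^{1}.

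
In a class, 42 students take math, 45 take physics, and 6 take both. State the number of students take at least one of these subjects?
81

Solution: |A∪B| = |A|+|B|-|A∩B| = 42+45-6 = 81.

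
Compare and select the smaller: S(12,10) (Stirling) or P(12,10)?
S(12,10)

Explanation: S(12,10) = 10·S(11,10) + S(11,9) = 10·55 + 1,155 = 1,705; P(12,10) = 239,500,800.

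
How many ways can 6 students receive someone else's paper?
265

Working:
Using D(n) = (n-1)[D(n-1) + D(n-2)]:
D(6) = (6-1) × [D(5) + D(4)]
      = 5 × [44 + 9]
      = 5 × 53
      = 265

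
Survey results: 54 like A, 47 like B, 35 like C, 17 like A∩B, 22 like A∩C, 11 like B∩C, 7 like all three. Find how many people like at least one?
93

Reasoning: |A∪B∪C| = 54+47+35-17-22-11+7 = 93.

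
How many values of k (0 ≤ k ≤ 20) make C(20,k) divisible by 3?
Checking C(20,k) mod 3 for k = 0..20: divisible at k = 3, 4, 5, 6, 7, 8, 12, 13, 14, 15, 16, 17. That's 12 values.

Answer: 12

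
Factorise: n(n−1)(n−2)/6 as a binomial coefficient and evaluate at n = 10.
C(n,3); C(10,3) = 120

n(n−1)(n−2)/6 = n!/(3!(n−3)!) = C(n,3). At n = 10: C(10,3) = 120.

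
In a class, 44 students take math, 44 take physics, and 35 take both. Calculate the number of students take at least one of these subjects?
53
|A∪B| = |A|+|B|-|A∩B| = 44+44-35 = 53.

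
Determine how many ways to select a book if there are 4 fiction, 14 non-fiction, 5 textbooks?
By the addition principle: 4 + 14 + 5 = 23.
Final answer: 23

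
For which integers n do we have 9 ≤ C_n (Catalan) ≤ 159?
4, 5, 6

Solution: C_3=5; C_4=14; C_5=42; C_6=132; C_7=429. So valid n = 4, 5, 6.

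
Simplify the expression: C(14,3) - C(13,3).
78

Solution: C(14,3) - C(13,3) = C(13,2) = 78.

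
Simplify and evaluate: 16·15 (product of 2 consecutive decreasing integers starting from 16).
240

Working:
This is P(16,2) = 16!/(14)! = 240.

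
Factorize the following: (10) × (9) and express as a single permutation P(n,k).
P(10,2) = 10!/(8)!

Product of 2 consecutive descending integers starting at 10: P(10,2) = 10!/8! = 90.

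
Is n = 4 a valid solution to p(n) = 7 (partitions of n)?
Pentagonal recurrence p(n) = p(n−1) + p(n−2) − p(n−5) − p(n−7) + …: p(4) = p(3) + p(2) = 3 + 2 = 5, which does not equal 7.

Answer: No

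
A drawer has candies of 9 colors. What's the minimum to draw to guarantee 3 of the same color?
Worst case: 2 of each = 18. One more: 19.

Answer: 19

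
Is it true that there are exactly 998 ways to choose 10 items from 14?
False
C(14,10) = 1,001 ≠ 998.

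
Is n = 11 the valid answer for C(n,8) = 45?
No
C(11,8) = 11·10·9·8·7·6·5·4/8! = 6,652,800/40,320 = 165, which does not equal 45.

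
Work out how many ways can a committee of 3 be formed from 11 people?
C(11,3) = 11! / (3! × (11-3)!)
         = 11! / (3! × 8!)
         = 165
Final answer: 165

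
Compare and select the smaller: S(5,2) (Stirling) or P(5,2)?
S(5,2)

S(5,2) = 2·S(4,2) + S(4,1) = 2·7 + 1 = 15; P(5,2) = 20.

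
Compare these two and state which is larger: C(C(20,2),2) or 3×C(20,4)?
C(C(20,2),2)

C(C(20,2),2)=17,955, 3×C(20,4)=14,535.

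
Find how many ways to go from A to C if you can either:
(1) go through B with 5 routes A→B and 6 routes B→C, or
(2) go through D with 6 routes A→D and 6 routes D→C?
Route via B: 5×6=30. Route via D: 6×6=36. Total: 66.

Answer: 66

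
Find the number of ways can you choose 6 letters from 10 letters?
210
C(10,6) = 10! / (6! × (10-6)!)
         = 10! / (6! × 4!)
         = 210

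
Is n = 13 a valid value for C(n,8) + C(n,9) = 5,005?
No

C(13,8) + C(13,9) = 1,287 + 715 = 2,002, which does not equal 5,005.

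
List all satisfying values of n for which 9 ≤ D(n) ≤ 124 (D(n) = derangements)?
4, 5

Using D(n) = (n−1)[D(n−1) + D(n−2)] with D(1)=0, D(2)=1: D(3)=2; D(4)=9; D(5)=44; D(6)=265. So valid n = 4, 5.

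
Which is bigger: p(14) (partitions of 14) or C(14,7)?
C(14,7)

Explanation: Pentagonal recurrence p(n) = p(n−1) + p(n−2) − p(n−5) − p(n−7) + …: p(14) = p(13) + p(12) − p(9) − p(7) + p(2) = 101 + 77 − 30 − 15 + 2 = 135; C(14,7) = 3,432.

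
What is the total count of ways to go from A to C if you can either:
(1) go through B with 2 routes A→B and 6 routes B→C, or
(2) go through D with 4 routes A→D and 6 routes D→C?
36
Route via B: 2×6=12. Route via D: 4×6=24. Total: 36.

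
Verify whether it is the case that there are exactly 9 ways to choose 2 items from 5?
False

Explanation: C(5,2) = 10 ≠ 9.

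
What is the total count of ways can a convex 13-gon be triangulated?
58,786

Explanation: Using the Catalan number formula: C_n = C(2n, n) / (n+1)
C_11 = C(22, 11) / (11+1)
     = 705432 / 12
     = 58,786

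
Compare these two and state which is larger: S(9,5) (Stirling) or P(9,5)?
P(9,5)

Solution: S(9,5) = 5·S(8,5) + S(8,4) = 5·1,050 + 1,701 = 6,951; P(9,5) = 15,120.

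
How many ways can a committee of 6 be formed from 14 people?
C(14,6) = 14! / (6! × (14-6)!)
         = 14! / (6! × 8!)
         = 3,003
Final answer: 3,003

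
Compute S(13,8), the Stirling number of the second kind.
1,899,612

Solution: Using the Stirling recurrence: S(n,k) = k·S(n-1,k) + S(n-1,k-1)
S(13,8) = 8·S(12,8) + S(12,7)
         = 8·159027 + 627396
         = 1272216 + 627396
         = 1,899,612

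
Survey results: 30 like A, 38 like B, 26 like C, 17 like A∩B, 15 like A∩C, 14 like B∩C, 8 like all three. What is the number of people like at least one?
56

|A∪B∪C| = 30+38+26-17-15-14+8 = 56.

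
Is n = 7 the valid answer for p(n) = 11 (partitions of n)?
No
Pentagonal recurrence p(n) = p(n−1) + p(n−2) − p(n−5) − p(n−7) + …: p(7) = p(6) + p(5) − p(2) − p(0) = 11 + 7 − 2 − 1 = 15, which does not equal 11.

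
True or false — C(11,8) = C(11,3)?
Symmetry C(n,k) = C(n,n-k): C(11,8) = 165 and C(11,3) = 165. Both sides agree, so the statement holds.
Final answer: True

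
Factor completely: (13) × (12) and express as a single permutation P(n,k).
P(13,2) = 13!/(11)!
Product of 2 consecutive descending integers starting at 13: P(13,2) = 13!/11! = 156.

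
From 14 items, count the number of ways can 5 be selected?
C(14,5) = 14! / (5! × (14-5)!)
         = 14! / (5! × 9!)
         = 2,002
Final answer: 2,002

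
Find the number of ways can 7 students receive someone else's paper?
Using D(n) = (n-1)[D(n-1) + D(n-2)]:
D(7) = (7-1) × [D(6) + D(5)]
      = 6 × [265 + 44]
      = 6 × 309
      = 1,854

Answer: 1,854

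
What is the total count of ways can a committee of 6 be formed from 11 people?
462

Working:
C(11,6) = 11! / (6! × (11-6)!)
         = 11! / (6! × 5!)
         = 462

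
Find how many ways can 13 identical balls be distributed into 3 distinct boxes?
105

Explanation: C(13+3-1, 3-1) = C(15, 2) = 105.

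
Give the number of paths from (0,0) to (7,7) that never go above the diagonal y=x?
429

Working:
Counted by the Catalan number C_7: C_7 = C(14,7)/(7+1) = 3,432/8 = 429.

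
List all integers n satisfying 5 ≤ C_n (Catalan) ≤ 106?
3, 4, 5

Reasoning: C_2=2; C_3=5; C_4=14; C_5=42; C_6=132. So valid n = 3, 4, 5.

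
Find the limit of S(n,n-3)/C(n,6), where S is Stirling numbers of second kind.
15

Reasoning: The leading term of S(n,n-3) as a polynomial in n is (5)!!·C(n,6), so the ratio → (5)!! = 15.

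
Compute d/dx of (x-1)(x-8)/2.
d/dx[(x-1)(x-8)] = (x-8) + (x-1) = 2x - 9. Dividing by 2 gives (2x - 9)/2.
Final answer: (2x - 9)/2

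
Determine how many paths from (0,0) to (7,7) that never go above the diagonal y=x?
Counted by the Catalan number C_7: C_7 = C(14,7)/(7+1) = 3,432/8 = 429.
Final answer: 429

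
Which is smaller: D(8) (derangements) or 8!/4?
8!/4

Working:
D(8) = (8-1)·[D(7) + D(6)] = 7·[1,854 + 265] = 14,833; 8!/4 = 40,320/4 = 10,080.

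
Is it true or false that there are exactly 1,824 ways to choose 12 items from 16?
False
C(16,12) = 1,820 ≠ 1824.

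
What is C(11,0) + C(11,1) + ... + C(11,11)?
2,048

Working:
Sum of binomial coefficients = 2^11 = 2,048.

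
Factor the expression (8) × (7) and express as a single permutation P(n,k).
P(8,2) = 8!/(6)!

Working:
Product of 2 consecutive descending integers starting at 8: P(8,2) = 8!/6! = 56.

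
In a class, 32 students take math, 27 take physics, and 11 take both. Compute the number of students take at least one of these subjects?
48

Solution: |A∪B| = |A|+|B|-|A∩B| = 32+27-11 = 48.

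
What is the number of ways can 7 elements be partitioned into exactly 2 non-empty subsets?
63

Working:
This equals S(7,2), the Stirling number of the 2nd kind.
Using the Stirling recurrence: S(n,k) = k·S(n-1,k) + S(n-1,k-1)
S(7,2) = 2·S(6,2) + S(6,1)
         = 2·31 + 1
         = 62 + 1
         = 63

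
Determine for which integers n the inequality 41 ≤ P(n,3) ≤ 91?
5

Working:
P(4,3)=24; P(5,3)=60; P(6,3)=120. So valid n = 5.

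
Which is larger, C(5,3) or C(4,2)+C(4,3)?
Equal
By Pascal's identity: C(5,3) = C(4,2)+C(4,3) = 10. Equal.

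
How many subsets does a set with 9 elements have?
Each element can be included or excluded: 2^9 = 512.

Answer: 512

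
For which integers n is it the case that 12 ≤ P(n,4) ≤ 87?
P(3,4)=0; P(4,4)=24; P(5,4)=120. So valid n = 4.

Answer: 4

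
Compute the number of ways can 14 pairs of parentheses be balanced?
2,674,440

Solution: Using the Catalan number formula: C_n = C(2n, n) / (n+1)
C_14 = C(28, 14) / (14+1)
     = 40116600 / 15
     = 2,674,440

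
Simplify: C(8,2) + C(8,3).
By Pascal's identity: C(9,3) = 84.

Answer: 84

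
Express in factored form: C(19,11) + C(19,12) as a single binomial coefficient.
By Pascal's identity: C(19,11) + C(19,12) = C(20,12) = 125,970.
Final answer: C(20,12)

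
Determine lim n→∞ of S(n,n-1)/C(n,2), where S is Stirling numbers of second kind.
S(n,n-1) = C(n,2), so the limit is 1.
Final answer: 1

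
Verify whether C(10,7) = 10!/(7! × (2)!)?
False

Solution: The correct denominator is 7!×3!, giving C(10,7) = 120; the stated RHS is 10!/(7!×2!) = 360 ≠ 120, so the statement does not hold.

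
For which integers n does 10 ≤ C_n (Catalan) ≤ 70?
4, 5

Working:
C_3=5; C_4=14; C_5=42; C_6=132. So valid n = 4, 5.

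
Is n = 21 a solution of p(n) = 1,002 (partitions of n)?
No

Pentagonal recurrence p(n) = p(n−1) + p(n−2) − p(n−5) − p(n−7) + …: p(21) = p(20) + p(19) − p(16) − p(14) + p(9) + p(6) = 627 + 490 − 231 − 135 + 30 + 11 = 792, which does not equal 1,002.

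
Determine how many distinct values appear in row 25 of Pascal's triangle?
Row 25 has entries C(25,0)..C(25,25); by symmetry C(25,k)=C(25,25-k), giving 13 distinct values.
Final answer: 13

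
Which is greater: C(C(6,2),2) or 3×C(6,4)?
C(C(6,2),2)

Working:
C(C(6,2),2)=105, 3×C(6,4)=45.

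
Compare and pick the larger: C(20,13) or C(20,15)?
C(20,13)

Working:
C(20,13)=77,520, C(20,15)=15,504.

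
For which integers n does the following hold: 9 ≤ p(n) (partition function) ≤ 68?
6, 7, 8, 9, 10, 11

Explanation: Tabulating p(n) via p(n) = p(n−1) + p(n−2) − p(n−5) − p(n−7) + …: p(5)=7; p(6)=11; p(7)=15; p(8)=22; p(9)=30; p(10)=42; p(11)=56; p(12)=77. So valid n = 6, 7, 8, 9, 10, 11.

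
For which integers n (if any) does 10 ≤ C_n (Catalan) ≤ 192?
4, 5, 6

Explanation: C_3=5; C_4=14; C_5=42; C_6=132; C_7=429. So valid n = 4, 5, 6.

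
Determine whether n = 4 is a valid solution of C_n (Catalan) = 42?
No

Reasoning: C_4 = C(8,4)/(4+1) = 70/5 = 14, which does not equal 42.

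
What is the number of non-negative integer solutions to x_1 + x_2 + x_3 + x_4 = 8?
165

Solution: C(8+4-1, 4-1) = 165.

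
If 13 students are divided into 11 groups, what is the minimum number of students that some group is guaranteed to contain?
2

Reasoning: Pigeonhole: ⌈13/11⌉ = 2.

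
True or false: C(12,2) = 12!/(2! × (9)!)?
False

The correct denominator is 2!×10!, giving C(12,2) = 66; the stated RHS is 12!/(2!×9!) = 660 ≠ 66, so the statement does not hold.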